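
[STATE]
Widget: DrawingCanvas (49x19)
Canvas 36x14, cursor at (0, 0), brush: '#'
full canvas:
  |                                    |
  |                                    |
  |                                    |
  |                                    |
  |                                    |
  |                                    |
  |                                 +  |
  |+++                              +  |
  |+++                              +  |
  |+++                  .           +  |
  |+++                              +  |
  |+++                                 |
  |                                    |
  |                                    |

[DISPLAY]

+                                                
                                                 
                                                 
                                                 
                                                 
                                                 
                                 +               
+++                              +               
+++                              +               
+++                  .           +               
+++                              +               
+++                                              
                                                 
                                                 
                                                 
                                                 
                                                 
                                                 
                                                 


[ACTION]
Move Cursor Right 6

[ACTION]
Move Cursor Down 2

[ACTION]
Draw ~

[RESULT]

                                                 
                                                 
      ~                                          
                                                 
                                                 
                                                 
                                 +               
+++                              +               
+++                              +               
+++                  .           +               
+++                              +               
+++                                              
                                                 
                                                 
                                                 
                                                 
                                                 
                                                 
                                                 


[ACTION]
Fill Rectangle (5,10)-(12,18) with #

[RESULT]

                                                 
                                                 
      ~                                          
                                                 
                                                 
          #########                              
          #########              +               
+++       #########              +               
+++       #########              +               
+++       #########  .           +               
+++       #########              +               
+++       #########                              
          #########                              
                                                 
                                                 
                                                 
                                                 
                                                 
                                                 


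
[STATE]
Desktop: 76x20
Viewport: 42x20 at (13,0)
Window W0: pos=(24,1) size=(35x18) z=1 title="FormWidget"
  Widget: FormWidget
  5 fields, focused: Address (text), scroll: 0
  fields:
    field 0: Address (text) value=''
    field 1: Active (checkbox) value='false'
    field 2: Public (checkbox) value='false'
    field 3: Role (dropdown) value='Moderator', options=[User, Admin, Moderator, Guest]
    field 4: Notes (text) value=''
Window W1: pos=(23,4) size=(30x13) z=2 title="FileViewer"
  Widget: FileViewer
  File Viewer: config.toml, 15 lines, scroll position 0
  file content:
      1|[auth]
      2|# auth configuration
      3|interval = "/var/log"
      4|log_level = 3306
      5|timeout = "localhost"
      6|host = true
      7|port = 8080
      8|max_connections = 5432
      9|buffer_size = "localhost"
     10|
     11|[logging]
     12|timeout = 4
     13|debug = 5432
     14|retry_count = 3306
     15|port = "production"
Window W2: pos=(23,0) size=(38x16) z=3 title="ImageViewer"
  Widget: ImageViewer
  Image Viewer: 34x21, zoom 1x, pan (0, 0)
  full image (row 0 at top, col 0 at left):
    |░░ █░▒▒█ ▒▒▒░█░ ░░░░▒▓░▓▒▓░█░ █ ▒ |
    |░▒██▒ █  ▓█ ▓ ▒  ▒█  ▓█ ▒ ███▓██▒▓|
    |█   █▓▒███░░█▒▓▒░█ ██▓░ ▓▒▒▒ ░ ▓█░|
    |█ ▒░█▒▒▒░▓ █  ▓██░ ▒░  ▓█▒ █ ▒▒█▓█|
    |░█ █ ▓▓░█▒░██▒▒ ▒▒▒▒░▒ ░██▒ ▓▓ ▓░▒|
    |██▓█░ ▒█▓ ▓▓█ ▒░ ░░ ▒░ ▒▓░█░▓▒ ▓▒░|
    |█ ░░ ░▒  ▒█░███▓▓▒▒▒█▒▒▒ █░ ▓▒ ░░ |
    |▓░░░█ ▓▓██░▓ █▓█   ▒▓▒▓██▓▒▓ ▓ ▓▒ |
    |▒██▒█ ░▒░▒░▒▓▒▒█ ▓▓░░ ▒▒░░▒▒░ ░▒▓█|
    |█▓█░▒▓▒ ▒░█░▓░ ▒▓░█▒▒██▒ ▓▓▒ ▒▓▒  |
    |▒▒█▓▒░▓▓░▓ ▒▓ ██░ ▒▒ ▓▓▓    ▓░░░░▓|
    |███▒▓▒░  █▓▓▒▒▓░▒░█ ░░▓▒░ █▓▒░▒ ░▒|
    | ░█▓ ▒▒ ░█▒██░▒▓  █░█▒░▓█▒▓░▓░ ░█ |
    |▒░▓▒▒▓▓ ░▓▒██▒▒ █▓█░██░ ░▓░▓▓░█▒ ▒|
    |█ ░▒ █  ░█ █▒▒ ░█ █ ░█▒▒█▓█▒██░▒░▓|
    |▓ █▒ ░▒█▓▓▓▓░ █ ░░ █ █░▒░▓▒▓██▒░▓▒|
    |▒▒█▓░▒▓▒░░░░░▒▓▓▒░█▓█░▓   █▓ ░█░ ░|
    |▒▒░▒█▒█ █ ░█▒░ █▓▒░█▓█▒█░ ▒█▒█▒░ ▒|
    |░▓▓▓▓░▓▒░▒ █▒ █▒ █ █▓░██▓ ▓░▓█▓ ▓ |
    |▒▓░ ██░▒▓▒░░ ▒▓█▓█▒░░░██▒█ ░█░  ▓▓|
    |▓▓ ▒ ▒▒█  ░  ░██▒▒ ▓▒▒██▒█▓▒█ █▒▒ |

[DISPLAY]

          ┏━━━━━━━━━━━━━━━━━━━━━━━━━━━━━━━
          ┃ ImageViewer                   
          ┠───────────────────────────────
          ┃░░ █░▒▒█ ▒▒▒░█░ ░░░░▒▓░▓▒▓░█░ █
          ┃░▒██▒ █  ▓█ ▓ ▒  ▒█  ▓█ ▒ ███▓█
          ┃█   █▓▒███░░█▒▓▒░█ ██▓░ ▓▒▒▒ ░ 
          ┃█ ▒░█▒▒▒░▓ █  ▓██░ ▒░  ▓█▒ █ ▒▒
          ┃░█ █ ▓▓░█▒░██▒▒ ▒▒▒▒░▒ ░██▒ ▓▓ 
          ┃██▓█░ ▒█▓ ▓▓█ ▒░ ░░ ▒░ ▒▓░█░▓▒ 
          ┃█ ░░ ░▒  ▒█░███▓▓▒▒▒█▒▒▒ █░ ▓▒ 
          ┃▓░░░█ ▓▓██░▓ █▓█   ▒▓▒▓██▓▒▓ ▓ 
          ┃▒██▒█ ░▒░▒░▒▓▒▒█ ▓▓░░ ▒▒░░▒▒░ ░
          ┃█▓█░▒▓▒ ▒░█░▓░ ▒▓░█▒▒██▒ ▓▓▒ ▒▓
          ┃▒▒█▓▒░▓▓░▓ ▒▓ ██░ ▒▒ ▓▓▓    ▓░░
          ┃███▒▓▒░  █▓▓▒▒▓░▒░█ ░░▓▒░ █▓▒░▒
          ┗━━━━━━━━━━━━━━━━━━━━━━━━━━━━━━━
          ┗━━━━━━━━━━━━━━━━━━━━━━━━━━━━┛  
           ┃                              
           ┗━━━━━━━━━━━━━━━━━━━━━━━━━━━━━━
                                          


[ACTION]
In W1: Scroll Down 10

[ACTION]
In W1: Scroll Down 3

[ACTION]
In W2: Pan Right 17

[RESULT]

          ┏━━━━━━━━━━━━━━━━━━━━━━━━━━━━━━━
          ┃ ImageViewer                   
          ┠───────────────────────────────
          ┃░░░▒▓░▓▒▓░█░ █ ▒               
          ┃▒█  ▓█ ▒ ███▓██▒▓              
          ┃█ ██▓░ ▓▒▒▒ ░ ▓█░              
          ┃░ ▒░  ▓█▒ █ ▒▒█▓█              
          ┃▒▒▒░▒ ░██▒ ▓▓ ▓░▒              
          ┃░░ ▒░ ▒▓░█░▓▒ ▓▒░              
          ┃▒▒▒█▒▒▒ █░ ▓▒ ░░               
          ┃  ▒▓▒▓██▓▒▓ ▓ ▓▒               
          ┃▓▓░░ ▒▒░░▒▒░ ░▒▓█              
          ┃░█▒▒██▒ ▓▓▒ ▒▓▒                
          ┃ ▒▒ ▓▓▓    ▓░░░░▓              
          ┃░█ ░░▓▒░ █▓▒░▒ ░▒              
          ┗━━━━━━━━━━━━━━━━━━━━━━━━━━━━━━━
          ┗━━━━━━━━━━━━━━━━━━━━━━━━━━━━┛  
           ┃                              
           ┗━━━━━━━━━━━━━━━━━━━━━━━━━━━━━━
                                          


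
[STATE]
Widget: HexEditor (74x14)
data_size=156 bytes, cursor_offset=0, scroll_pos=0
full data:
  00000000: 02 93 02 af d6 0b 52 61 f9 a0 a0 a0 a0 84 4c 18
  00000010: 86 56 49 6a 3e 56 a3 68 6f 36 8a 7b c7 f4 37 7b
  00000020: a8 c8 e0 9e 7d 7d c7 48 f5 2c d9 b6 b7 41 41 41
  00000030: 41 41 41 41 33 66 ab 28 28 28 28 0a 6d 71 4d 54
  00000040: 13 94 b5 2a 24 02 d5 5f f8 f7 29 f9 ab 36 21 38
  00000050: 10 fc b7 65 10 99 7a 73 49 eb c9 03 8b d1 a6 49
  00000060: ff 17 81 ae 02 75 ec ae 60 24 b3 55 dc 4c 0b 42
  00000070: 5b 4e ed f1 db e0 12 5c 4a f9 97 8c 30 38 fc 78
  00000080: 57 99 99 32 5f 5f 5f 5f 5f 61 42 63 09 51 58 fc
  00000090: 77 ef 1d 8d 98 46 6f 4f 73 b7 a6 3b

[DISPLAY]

00000000  02 93 02 af d6 0b 52 61  f9 a0 a0 a0 a0 84 4c 18  |......Ra.....
00000010  86 56 49 6a 3e 56 a3 68  6f 36 8a 7b c7 f4 37 7b  |.VIj>V.ho6.{.
00000020  a8 c8 e0 9e 7d 7d c7 48  f5 2c d9 b6 b7 41 41 41  |....}}.H.,...
00000030  41 41 41 41 33 66 ab 28  28 28 28 0a 6d 71 4d 54  |AAAA3f.((((.m
00000040  13 94 b5 2a 24 02 d5 5f  f8 f7 29 f9 ab 36 21 38  |...*$.._..)..
00000050  10 fc b7 65 10 99 7a 73  49 eb c9 03 8b d1 a6 49  |...e..zsI....
00000060  ff 17 81 ae 02 75 ec ae  60 24 b3 55 dc 4c 0b 42  |.....u..`$.U.
00000070  5b 4e ed f1 db e0 12 5c  4a f9 97 8c 30 38 fc 78  |[N.....\J...0
00000080  57 99 99 32 5f 5f 5f 5f  5f 61 42 63 09 51 58 fc  |W..2_____aBc.
00000090  77 ef 1d 8d 98 46 6f 4f  73 b7 a6 3b              |w....FoOs..; 
                                                                          
                                                                          
                                                                          
                                                                          


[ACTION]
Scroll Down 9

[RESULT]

00000090  77 ef 1d 8d 98 46 6f 4f  73 b7 a6 3b              |w....FoOs..; 
                                                                          
                                                                          
                                                                          
                                                                          
                                                                          
                                                                          
                                                                          
                                                                          
                                                                          
                                                                          
                                                                          
                                                                          
                                                                          


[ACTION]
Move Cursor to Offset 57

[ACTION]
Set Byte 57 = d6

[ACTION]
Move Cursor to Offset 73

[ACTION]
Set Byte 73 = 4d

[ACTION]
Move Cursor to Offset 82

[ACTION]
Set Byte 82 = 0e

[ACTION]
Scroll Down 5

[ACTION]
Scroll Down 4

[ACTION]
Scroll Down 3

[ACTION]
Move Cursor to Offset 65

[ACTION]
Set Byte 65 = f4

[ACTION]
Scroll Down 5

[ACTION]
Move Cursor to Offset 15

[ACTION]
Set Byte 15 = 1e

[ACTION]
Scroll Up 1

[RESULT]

00000080  57 99 99 32 5f 5f 5f 5f  5f 61 42 63 09 51 58 fc  |W..2_____aBc.
00000090  77 ef 1d 8d 98 46 6f 4f  73 b7 a6 3b              |w....FoOs..; 
                                                                          
                                                                          
                                                                          
                                                                          
                                                                          
                                                                          
                                                                          
                                                                          
                                                                          
                                                                          
                                                                          
                                                                          


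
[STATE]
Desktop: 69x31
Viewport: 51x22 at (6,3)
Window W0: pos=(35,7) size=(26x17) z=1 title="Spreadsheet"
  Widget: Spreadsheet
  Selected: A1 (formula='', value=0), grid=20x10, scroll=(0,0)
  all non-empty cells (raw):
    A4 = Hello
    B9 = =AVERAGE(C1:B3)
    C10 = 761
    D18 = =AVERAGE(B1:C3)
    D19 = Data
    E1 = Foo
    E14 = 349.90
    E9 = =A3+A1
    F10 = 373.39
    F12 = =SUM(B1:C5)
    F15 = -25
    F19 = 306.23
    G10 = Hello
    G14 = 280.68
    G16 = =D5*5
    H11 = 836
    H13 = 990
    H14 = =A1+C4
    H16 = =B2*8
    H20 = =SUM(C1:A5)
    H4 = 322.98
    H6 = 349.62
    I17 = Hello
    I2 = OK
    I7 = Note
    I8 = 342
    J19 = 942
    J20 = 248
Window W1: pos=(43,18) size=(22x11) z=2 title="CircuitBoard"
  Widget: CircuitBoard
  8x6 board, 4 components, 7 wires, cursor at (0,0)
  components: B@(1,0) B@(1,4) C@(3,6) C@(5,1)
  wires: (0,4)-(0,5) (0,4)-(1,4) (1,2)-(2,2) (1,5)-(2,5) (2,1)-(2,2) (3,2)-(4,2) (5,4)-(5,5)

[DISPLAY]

                                                   
                                                   
                                                   
                                                   
                             ┏━━━━━━━━━━━━━━━━━━━━━
                             ┃ Spreadsheet         
                             ┠─────────────────────
                             ┃A1:                  
                             ┃       A       B     
                             ┃---------------------
                             ┃  1      [0]       0 
                             ┃  2        0       0 
                             ┃  3        0       0 
                             ┃  4 Hello          0 
                             ┃  5        0       0 
                             ┃  6    ┏━━━━━━━━━━━━━
                             ┃  7    ┃ CircuitBoard
                             ┃  8    ┠─────────────
                             ┃  9    ┃   0 1 2 3 4 
                             ┃ 10    ┃0  [.]       
                             ┗━━━━━━━┃             
                                     ┃1   B       ·


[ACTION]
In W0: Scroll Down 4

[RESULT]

                                                   
                                                   
                                                   
                                                   
                             ┏━━━━━━━━━━━━━━━━━━━━━
                             ┃ Spreadsheet         
                             ┠─────────────────────
                             ┃A1:                  
                             ┃       A       B     
                             ┃---------------------
                             ┃  5        0       0 
                             ┃  6        0       0 
                             ┃  7        0       0 
                             ┃  8        0       0 
                             ┃  9        0       0 
                             ┃ 10    ┏━━━━━━━━━━━━━
                             ┃ 11    ┃ CircuitBoard
                             ┃ 12    ┠─────────────
                             ┃ 13    ┃   0 1 2 3 4 
                             ┃ 14    ┃0  [.]       
                             ┗━━━━━━━┃             
                                     ┃1   B       ·


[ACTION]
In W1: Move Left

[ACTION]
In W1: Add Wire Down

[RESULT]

                                                   
                                                   
                                                   
                                                   
                             ┏━━━━━━━━━━━━━━━━━━━━━
                             ┃ Spreadsheet         
                             ┠─────────────────────
                             ┃A1:                  
                             ┃       A       B     
                             ┃---------------------
                             ┃  5        0       0 
                             ┃  6        0       0 
                             ┃  7        0       0 
                             ┃  8        0       0 
                             ┃  9        0       0 
                             ┃ 10    ┏━━━━━━━━━━━━━
                             ┃ 11    ┃ CircuitBoard
                             ┃ 12    ┠─────────────
                             ┃ 13    ┃   0 1 2 3 4 
                             ┃ 14    ┃0  [.]       
                             ┗━━━━━━━┃    │        
                                     ┃1   B       ·


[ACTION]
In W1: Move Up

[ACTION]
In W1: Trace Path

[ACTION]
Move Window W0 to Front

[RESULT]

                                                   
                                                   
                                                   
                                                   
                             ┏━━━━━━━━━━━━━━━━━━━━━
                             ┃ Spreadsheet         
                             ┠─────────────────────
                             ┃A1:                  
                             ┃       A       B     
                             ┃---------------------
                             ┃  5        0       0 
                             ┃  6        0       0 
                             ┃  7        0       0 
                             ┃  8        0       0 
                             ┃  9        0       0 
                             ┃ 10        0       0 
                             ┃ 11        0       0 
                             ┃ 12        0       0 
                             ┃ 13        0       0 
                             ┃ 14        0       0 
                             ┗━━━━━━━━━━━━━━━━━━━━━
                                     ┃1   B       ·


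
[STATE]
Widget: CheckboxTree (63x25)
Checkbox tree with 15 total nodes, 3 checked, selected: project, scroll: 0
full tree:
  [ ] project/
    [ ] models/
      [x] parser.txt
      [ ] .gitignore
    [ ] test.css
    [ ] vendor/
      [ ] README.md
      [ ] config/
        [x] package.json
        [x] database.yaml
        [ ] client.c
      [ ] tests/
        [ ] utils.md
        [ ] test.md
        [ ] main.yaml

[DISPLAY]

>[-] project/                                                  
   [-] models/                                                 
     [x] parser.txt                                            
     [ ] .gitignore                                            
   [ ] test.css                                                
   [-] vendor/                                                 
     [ ] README.md                                             
     [-] config/                                               
       [x] package.json                                        
       [x] database.yaml                                       
       [ ] client.c                                            
     [ ] tests/                                                
       [ ] utils.md                                            
       [ ] test.md                                             
       [ ] main.yaml                                           
                                                               
                                                               
                                                               
                                                               
                                                               
                                                               
                                                               
                                                               
                                                               
                                                               


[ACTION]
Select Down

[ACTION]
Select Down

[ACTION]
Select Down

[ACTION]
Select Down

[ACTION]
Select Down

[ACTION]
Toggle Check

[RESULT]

 [-] project/                                                  
   [-] models/                                                 
     [x] parser.txt                                            
     [ ] .gitignore                                            
   [ ] test.css                                                
>  [x] vendor/                                                 
     [x] README.md                                             
     [x] config/                                               
       [x] package.json                                        
       [x] database.yaml                                       
       [x] client.c                                            
     [x] tests/                                                
       [x] utils.md                                            
       [x] test.md                                             
       [x] main.yaml                                           
                                                               
                                                               
                                                               
                                                               
                                                               
                                                               
                                                               
                                                               
                                                               
                                                               


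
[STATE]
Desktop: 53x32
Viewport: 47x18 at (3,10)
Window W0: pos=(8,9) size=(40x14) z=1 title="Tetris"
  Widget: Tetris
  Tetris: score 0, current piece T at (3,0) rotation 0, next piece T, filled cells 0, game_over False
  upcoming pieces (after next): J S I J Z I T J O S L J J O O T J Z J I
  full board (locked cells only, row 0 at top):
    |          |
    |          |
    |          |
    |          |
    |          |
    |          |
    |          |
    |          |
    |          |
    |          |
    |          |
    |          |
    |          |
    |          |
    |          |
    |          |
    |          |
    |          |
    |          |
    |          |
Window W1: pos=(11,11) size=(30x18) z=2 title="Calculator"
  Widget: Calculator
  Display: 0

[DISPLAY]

     ┃ Tetris                               ┃  
     ┠──┏━━━━━━━━━━━━━━━━━━━━━━━━━━━━┓──────┨  
     ┃  ┃ Calculator                 ┃      ┃  
     ┃  ┠────────────────────────────┨      ┃  
     ┃  ┃                           0┃      ┃  
     ┃  ┃┌───┬───┬───┬───┐           ┃      ┃  
     ┃  ┃│ 7 │ 8 │ 9 │ ÷ │           ┃      ┃  
     ┃  ┃├───┼───┼───┼───┤           ┃      ┃  
     ┃  ┃│ 4 │ 5 │ 6 │ × │           ┃      ┃  
     ┃  ┃├───┼───┼───┼───┤           ┃      ┃  
     ┃  ┃│ 1 │ 2 │ 3 │ - │           ┃      ┃  
     ┃  ┃├───┼───┼───┼───┤           ┃      ┃  
     ┗━━┃│ 0 │ . │ = │ + │           ┃━━━━━━┛  
        ┃├───┼───┼───┼───┤           ┃         
        ┃│ C │ MC│ MR│ M+│           ┃         
        ┃└───┴───┴───┴───┘           ┃         
        ┃                            ┃         
        ┃                            ┃         


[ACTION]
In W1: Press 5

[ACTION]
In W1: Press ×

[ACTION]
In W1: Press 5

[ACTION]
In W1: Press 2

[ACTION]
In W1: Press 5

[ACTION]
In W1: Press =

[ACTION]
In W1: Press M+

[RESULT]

     ┃ Tetris                               ┃  
     ┠──┏━━━━━━━━━━━━━━━━━━━━━━━━━━━━┓──────┨  
     ┃  ┃ Calculator                 ┃      ┃  
     ┃  ┠────────────────────────────┨      ┃  
     ┃  ┃                        2625┃      ┃  
     ┃  ┃┌───┬───┬───┬───┐           ┃      ┃  
     ┃  ┃│ 7 │ 8 │ 9 │ ÷ │           ┃      ┃  
     ┃  ┃├───┼───┼───┼───┤           ┃      ┃  
     ┃  ┃│ 4 │ 5 │ 6 │ × │           ┃      ┃  
     ┃  ┃├───┼───┼───┼───┤           ┃      ┃  
     ┃  ┃│ 1 │ 2 │ 3 │ - │           ┃      ┃  
     ┃  ┃├───┼───┼───┼───┤           ┃      ┃  
     ┗━━┃│ 0 │ . │ = │ + │           ┃━━━━━━┛  
        ┃├───┼───┼───┼───┤           ┃         
        ┃│ C │ MC│ MR│ M+│           ┃         
        ┃└───┴───┴───┴───┘           ┃         
        ┃                            ┃         
        ┃                            ┃         


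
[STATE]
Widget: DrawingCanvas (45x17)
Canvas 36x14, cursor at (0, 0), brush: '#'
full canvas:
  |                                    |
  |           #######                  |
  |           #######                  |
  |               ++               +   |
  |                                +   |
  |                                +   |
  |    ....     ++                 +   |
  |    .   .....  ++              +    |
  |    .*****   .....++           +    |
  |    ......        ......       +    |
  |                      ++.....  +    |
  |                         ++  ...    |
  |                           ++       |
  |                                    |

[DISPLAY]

+                                            
           #######                           
           #######                           
               ++               +            
                                +            
                                +            
    ....     ++                 +            
    .   .....  ++              +             
    .*****   .....++           +             
    ......        ......       +             
                      ++.....  +             
                         ++  ...             
                           ++                
                                             
                                             
                                             
                                             


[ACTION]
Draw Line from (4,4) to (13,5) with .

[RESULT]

+                                            
           #######                           
           #######                           
               ++               +            
    .                           +            
    .                           +            
    ....     ++                 +            
    .   .....  ++              +             
    .*****   .....++           +             
    ......        ......       +             
     .                ++.....  +             
     .                   ++  ...             
     .                     ++                
     .                                       
                                             
                                             
                                             


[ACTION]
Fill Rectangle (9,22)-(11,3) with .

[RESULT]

+                                            
           #######                           
           #######                           
               ++               +            
    .                           +            
    .                           +            
    ....     ++                 +            
    .   .....  ++              +             
    .*****   .....++           +             
   .....................       +             
   ....................+.....  +             
   ....................  ++  ...             
     .                     ++                
     .                                       
                                             
                                             
                                             


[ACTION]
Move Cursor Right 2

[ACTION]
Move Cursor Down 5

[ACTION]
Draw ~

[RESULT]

                                             
           #######                           
           #######                           
               ++               +            
    .                           +            
  ~ .                           +            
    ....     ++                 +            
    .   .....  ++              +             
    .*****   .....++           +             
   .....................       +             
   ....................+.....  +             
   ....................  ++  ...             
     .                     ++                
     .                                       
                                             
                                             
                                             


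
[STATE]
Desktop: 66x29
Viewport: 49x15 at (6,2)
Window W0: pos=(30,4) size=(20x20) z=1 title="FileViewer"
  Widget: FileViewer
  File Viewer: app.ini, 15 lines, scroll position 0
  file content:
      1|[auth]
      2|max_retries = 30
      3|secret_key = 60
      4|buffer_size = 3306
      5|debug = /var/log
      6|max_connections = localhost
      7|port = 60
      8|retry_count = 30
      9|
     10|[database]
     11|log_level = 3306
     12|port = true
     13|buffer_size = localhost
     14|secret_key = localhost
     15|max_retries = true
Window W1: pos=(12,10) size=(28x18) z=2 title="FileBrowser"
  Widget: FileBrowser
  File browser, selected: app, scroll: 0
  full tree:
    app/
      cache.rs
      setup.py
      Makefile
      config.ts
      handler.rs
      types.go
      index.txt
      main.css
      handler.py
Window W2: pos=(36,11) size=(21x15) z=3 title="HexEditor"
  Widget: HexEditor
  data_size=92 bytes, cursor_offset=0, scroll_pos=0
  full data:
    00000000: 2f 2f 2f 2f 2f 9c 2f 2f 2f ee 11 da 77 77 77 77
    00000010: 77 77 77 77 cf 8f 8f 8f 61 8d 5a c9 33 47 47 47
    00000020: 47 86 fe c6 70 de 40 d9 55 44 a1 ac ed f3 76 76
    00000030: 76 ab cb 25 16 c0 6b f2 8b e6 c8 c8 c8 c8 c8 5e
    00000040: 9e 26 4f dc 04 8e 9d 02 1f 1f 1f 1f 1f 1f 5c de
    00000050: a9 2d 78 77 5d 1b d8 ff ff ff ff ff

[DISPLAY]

                                                 
                                                 
                        ┏━━━━━━━━━━━━━━━━━━┓     
                        ┃ FileViewer       ┃     
                        ┠──────────────────┨     
                        ┃[auth]           ▲┃     
                        ┃max_retries = 30 █┃     
                        ┃secret_key = 60  ░┃     
      ┏━━━━━━━━━━━━━━━━━━━━━━━━━━┓ze = 330░┃     
      ┃ FileBrowser           ┏━━━━━━━━━━━━━━━━━━
      ┠───────────────────────┃ HexEditor        
      ┃> [-] app/             ┠──────────────────
      ┃    cache.rs           ┃00000000  2F 2f 2f
      ┃    setup.py           ┃00000010  77 77 77
      ┃    Makefile           ┃00000020  47 86 fe


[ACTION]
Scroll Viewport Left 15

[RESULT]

                                                 
                                                 
                              ┏━━━━━━━━━━━━━━━━━━
                              ┃ FileViewer       
                              ┠──────────────────
                              ┃[auth]           ▲
                              ┃max_retries = 30 █
                              ┃secret_key = 60  ░
            ┏━━━━━━━━━━━━━━━━━━━━━━━━━━┓ze = 330░
            ┃ FileBrowser           ┏━━━━━━━━━━━━
            ┠───────────────────────┃ HexEditor  
            ┃> [-] app/             ┠────────────
            ┃    cache.rs           ┃00000000  2F
            ┃    setup.py           ┃00000010  77
            ┃    Makefile           ┃00000020  47


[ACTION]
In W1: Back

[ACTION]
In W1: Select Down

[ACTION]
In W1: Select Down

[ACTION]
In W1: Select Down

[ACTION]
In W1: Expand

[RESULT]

                                                 
                                                 
                              ┏━━━━━━━━━━━━━━━━━━
                              ┃ FileViewer       
                              ┠──────────────────
                              ┃[auth]           ▲
                              ┃max_retries = 30 █
                              ┃secret_key = 60  ░
            ┏━━━━━━━━━━━━━━━━━━━━━━━━━━┓ze = 330░
            ┃ FileBrowser           ┏━━━━━━━━━━━━
            ┠───────────────────────┃ HexEditor  
            ┃  [-] app/             ┠────────────
            ┃    cache.rs           ┃00000000  2F
            ┃    setup.py           ┃00000010  77
            ┃  > Makefile           ┃00000020  47


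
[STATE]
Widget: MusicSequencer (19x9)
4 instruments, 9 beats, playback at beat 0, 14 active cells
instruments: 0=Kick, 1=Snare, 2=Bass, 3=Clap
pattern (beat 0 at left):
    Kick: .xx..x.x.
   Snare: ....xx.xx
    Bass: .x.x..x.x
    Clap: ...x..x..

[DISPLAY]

      ▼12345678    
  Kick·██··█·█·    
 Snare····██·██    
  Bass·█·█··█·█    
  Clap···█··█··    
                   
                   
                   
                   


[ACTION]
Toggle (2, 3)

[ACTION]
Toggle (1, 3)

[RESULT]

      ▼12345678    
  Kick·██··█·█·    
 Snare···███·██    
  Bass·█····█·█    
  Clap···█··█··    
                   
                   
                   
                   


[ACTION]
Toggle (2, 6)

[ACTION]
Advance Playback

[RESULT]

      0▼2345678    
  Kick·██··█·█·    
 Snare···███·██    
  Bass·█······█    
  Clap···█··█··    
                   
                   
                   
                   


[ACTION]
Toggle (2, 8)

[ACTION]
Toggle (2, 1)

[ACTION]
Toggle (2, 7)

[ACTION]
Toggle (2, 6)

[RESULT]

      0▼2345678    
  Kick·██··█·█·    
 Snare···███·██    
  Bass······██·    
  Clap···█··█··    
                   
                   
                   
                   


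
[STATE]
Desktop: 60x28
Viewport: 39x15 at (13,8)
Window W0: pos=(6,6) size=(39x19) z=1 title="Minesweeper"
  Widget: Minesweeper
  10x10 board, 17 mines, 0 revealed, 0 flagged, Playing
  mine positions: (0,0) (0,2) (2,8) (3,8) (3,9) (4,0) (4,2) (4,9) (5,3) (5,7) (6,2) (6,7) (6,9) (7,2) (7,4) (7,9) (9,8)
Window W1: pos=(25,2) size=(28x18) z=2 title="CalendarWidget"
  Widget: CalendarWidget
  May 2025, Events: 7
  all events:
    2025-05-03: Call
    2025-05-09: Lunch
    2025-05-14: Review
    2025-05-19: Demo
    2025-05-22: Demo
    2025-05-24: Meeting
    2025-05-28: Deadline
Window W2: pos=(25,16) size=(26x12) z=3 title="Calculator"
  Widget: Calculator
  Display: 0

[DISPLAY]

────────────┃ 5  6  7  8  9* 10 11     
■■■■        ┃12 13 14* 15 16 17 18     
■■■■        ┃19* 20 21 22* 23 24* 25   
■■■■        ┃26 27 28* 29 30 31        
■■■■        ┃                          
■■■■        ┃                          
■■■■        ┃                          
■■■■        ┃                          
■■■■        ┏━━━━━━━━━━━━━━━━━━━━━━━━┓ 
■■■■        ┃ Calculator             ┃ 
■■■■        ┠────────────────────────┨ 
            ┃                       0┃━
            ┃┌───┬───┬───┬───┐       ┃ 
            ┃│ 7 │ 8 │ 9 │ ÷ │       ┃ 
            ┃├───┼───┼───┼───┤       ┃ 


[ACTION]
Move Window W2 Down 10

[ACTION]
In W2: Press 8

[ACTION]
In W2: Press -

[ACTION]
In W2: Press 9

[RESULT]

────────────┃ 5  6  7  8  9* 10 11     
■■■■        ┃12 13 14* 15 16 17 18     
■■■■        ┃19* 20 21 22* 23 24* 25   
■■■■        ┃26 27 28* 29 30 31        
■■■■        ┃                          
■■■■        ┃                          
■■■■        ┃                          
■■■■        ┃                          
■■■■        ┏━━━━━━━━━━━━━━━━━━━━━━━━┓ 
■■■■        ┃ Calculator             ┃ 
■■■■        ┠────────────────────────┨ 
            ┃                       9┃━
            ┃┌───┬───┬───┬───┐       ┃ 
            ┃│ 7 │ 8 │ 9 │ ÷ │       ┃ 
            ┃├───┼───┼───┼───┤       ┃ 
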